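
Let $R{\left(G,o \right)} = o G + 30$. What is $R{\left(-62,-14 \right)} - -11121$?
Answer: $12019$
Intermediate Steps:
$R{\left(G,o \right)} = 30 + G o$ ($R{\left(G,o \right)} = G o + 30 = 30 + G o$)
$R{\left(-62,-14 \right)} - -11121 = \left(30 - -868\right) - -11121 = \left(30 + 868\right) + 11121 = 898 + 11121 = 12019$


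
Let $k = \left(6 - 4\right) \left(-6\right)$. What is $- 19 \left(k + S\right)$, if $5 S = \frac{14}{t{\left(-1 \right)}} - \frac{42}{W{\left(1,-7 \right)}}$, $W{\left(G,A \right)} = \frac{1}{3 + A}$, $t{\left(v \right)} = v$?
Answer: $- \frac{1786}{5} \approx -357.2$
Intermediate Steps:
$k = -12$ ($k = 2 \left(-6\right) = -12$)
$S = \frac{154}{5}$ ($S = \frac{\frac{14}{-1} - \frac{42}{\frac{1}{3 - 7}}}{5} = \frac{14 \left(-1\right) - \frac{42}{\frac{1}{-4}}}{5} = \frac{-14 - \frac{42}{- \frac{1}{4}}}{5} = \frac{-14 - -168}{5} = \frac{-14 + 168}{5} = \frac{1}{5} \cdot 154 = \frac{154}{5} \approx 30.8$)
$- 19 \left(k + S\right) = - 19 \left(-12 + \frac{154}{5}\right) = \left(-19\right) \frac{94}{5} = - \frac{1786}{5}$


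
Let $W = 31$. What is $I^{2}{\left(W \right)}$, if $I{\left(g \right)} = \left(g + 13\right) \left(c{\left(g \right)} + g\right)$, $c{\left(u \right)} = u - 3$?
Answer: $6739216$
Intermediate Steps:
$c{\left(u \right)} = -3 + u$ ($c{\left(u \right)} = u - 3 = -3 + u$)
$I{\left(g \right)} = \left(-3 + 2 g\right) \left(13 + g\right)$ ($I{\left(g \right)} = \left(g + 13\right) \left(\left(-3 + g\right) + g\right) = \left(13 + g\right) \left(-3 + 2 g\right) = \left(-3 + 2 g\right) \left(13 + g\right)$)
$I^{2}{\left(W \right)} = \left(-39 + 2 \cdot 31^{2} + 23 \cdot 31\right)^{2} = \left(-39 + 2 \cdot 961 + 713\right)^{2} = \left(-39 + 1922 + 713\right)^{2} = 2596^{2} = 6739216$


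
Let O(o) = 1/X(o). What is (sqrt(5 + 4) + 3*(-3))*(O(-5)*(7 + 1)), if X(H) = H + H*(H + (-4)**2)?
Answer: 4/5 ≈ 0.80000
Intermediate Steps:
X(H) = H + H*(16 + H) (X(H) = H + H*(H + 16) = H + H*(16 + H))
O(o) = 1/(o*(17 + o))
(sqrt(5 + 4) + 3*(-3))*(O(-5)*(7 + 1)) = (sqrt(5 + 4) + 3*(-3))*((1/((-5)*(17 - 5)))*(7 + 1)) = (sqrt(9) - 9)*(-1/5/12*8) = (3 - 9)*(-1/5*1/12*8) = -(-1)*8/10 = -6*(-2/15) = 4/5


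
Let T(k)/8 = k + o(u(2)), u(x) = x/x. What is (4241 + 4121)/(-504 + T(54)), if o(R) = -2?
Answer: -4181/44 ≈ -95.023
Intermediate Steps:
u(x) = 1
T(k) = -16 + 8*k (T(k) = 8*(k - 2) = 8*(-2 + k) = -16 + 8*k)
(4241 + 4121)/(-504 + T(54)) = (4241 + 4121)/(-504 + (-16 + 8*54)) = 8362/(-504 + (-16 + 432)) = 8362/(-504 + 416) = 8362/(-88) = 8362*(-1/88) = -4181/44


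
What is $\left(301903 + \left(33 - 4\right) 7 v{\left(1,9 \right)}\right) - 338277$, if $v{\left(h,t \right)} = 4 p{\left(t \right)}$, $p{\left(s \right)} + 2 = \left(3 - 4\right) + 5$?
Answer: $-34750$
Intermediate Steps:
$p{\left(s \right)} = 2$ ($p{\left(s \right)} = -2 + \left(\left(3 - 4\right) + 5\right) = -2 + \left(-1 + 5\right) = -2 + 4 = 2$)
$v{\left(h,t \right)} = 8$ ($v{\left(h,t \right)} = 4 \cdot 2 = 8$)
$\left(301903 + \left(33 - 4\right) 7 v{\left(1,9 \right)}\right) - 338277 = \left(301903 + \left(33 - 4\right) 7 \cdot 8\right) - 338277 = \left(301903 + 29 \cdot 7 \cdot 8\right) - 338277 = \left(301903 + 203 \cdot 8\right) - 338277 = \left(301903 + 1624\right) - 338277 = 303527 - 338277 = -34750$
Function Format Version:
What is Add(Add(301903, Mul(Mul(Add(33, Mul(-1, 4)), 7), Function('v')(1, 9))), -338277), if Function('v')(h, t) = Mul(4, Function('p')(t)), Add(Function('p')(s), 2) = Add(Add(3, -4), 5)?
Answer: -34750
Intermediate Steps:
Function('p')(s) = 2 (Function('p')(s) = Add(-2, Add(Add(3, -4), 5)) = Add(-2, Add(-1, 5)) = Add(-2, 4) = 2)
Function('v')(h, t) = 8 (Function('v')(h, t) = Mul(4, 2) = 8)
Add(Add(301903, Mul(Mul(Add(33, Mul(-1, 4)), 7), Function('v')(1, 9))), -338277) = Add(Add(301903, Mul(Mul(Add(33, Mul(-1, 4)), 7), 8)), -338277) = Add(Add(301903, Mul(Mul(Add(33, -4), 7), 8)), -338277) = Add(Add(301903, Mul(Mul(29, 7), 8)), -338277) = Add(Add(301903, Mul(203, 8)), -338277) = Add(Add(301903, 1624), -338277) = Add(303527, -338277) = -34750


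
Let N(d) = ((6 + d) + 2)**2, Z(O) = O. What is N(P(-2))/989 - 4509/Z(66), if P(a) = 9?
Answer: -1480109/21758 ≈ -68.026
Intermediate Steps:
N(d) = (8 + d)**2
N(P(-2))/989 - 4509/Z(66) = (8 + 9)**2/989 - 4509/66 = 17**2*(1/989) - 4509*1/66 = 289*(1/989) - 1503/22 = 289/989 - 1503/22 = -1480109/21758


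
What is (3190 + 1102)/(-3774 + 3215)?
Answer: -4292/559 ≈ -7.6780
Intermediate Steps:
(3190 + 1102)/(-3774 + 3215) = 4292/(-559) = 4292*(-1/559) = -4292/559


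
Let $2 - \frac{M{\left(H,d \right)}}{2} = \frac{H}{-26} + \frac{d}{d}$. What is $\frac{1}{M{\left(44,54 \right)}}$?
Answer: $\frac{13}{70} \approx 0.18571$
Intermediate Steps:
$M{\left(H,d \right)} = 2 + \frac{H}{13}$ ($M{\left(H,d \right)} = 4 - 2 \left(\frac{H}{-26} + \frac{d}{d}\right) = 4 - 2 \left(H \left(- \frac{1}{26}\right) + 1\right) = 4 - 2 \left(- \frac{H}{26} + 1\right) = 4 - 2 \left(1 - \frac{H}{26}\right) = 4 + \left(-2 + \frac{H}{13}\right) = 2 + \frac{H}{13}$)
$\frac{1}{M{\left(44,54 \right)}} = \frac{1}{2 + \frac{1}{13} \cdot 44} = \frac{1}{2 + \frac{44}{13}} = \frac{1}{\frac{70}{13}} = \frac{13}{70}$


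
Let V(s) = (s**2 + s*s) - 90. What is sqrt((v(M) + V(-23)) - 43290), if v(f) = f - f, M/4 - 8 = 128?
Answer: I*sqrt(42322) ≈ 205.72*I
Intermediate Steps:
V(s) = -90 + 2*s**2 (V(s) = (s**2 + s**2) - 90 = 2*s**2 - 90 = -90 + 2*s**2)
M = 544 (M = 32 + 4*128 = 32 + 512 = 544)
v(f) = 0
sqrt((v(M) + V(-23)) - 43290) = sqrt((0 + (-90 + 2*(-23)**2)) - 43290) = sqrt((0 + (-90 + 2*529)) - 43290) = sqrt((0 + (-90 + 1058)) - 43290) = sqrt((0 + 968) - 43290) = sqrt(968 - 43290) = sqrt(-42322) = I*sqrt(42322)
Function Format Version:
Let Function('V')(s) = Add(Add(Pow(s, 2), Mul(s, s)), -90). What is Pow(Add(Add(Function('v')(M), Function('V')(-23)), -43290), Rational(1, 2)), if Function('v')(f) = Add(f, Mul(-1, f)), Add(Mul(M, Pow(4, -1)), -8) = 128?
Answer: Mul(I, Pow(42322, Rational(1, 2))) ≈ Mul(205.72, I)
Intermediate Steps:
Function('V')(s) = Add(-90, Mul(2, Pow(s, 2))) (Function('V')(s) = Add(Add(Pow(s, 2), Pow(s, 2)), -90) = Add(Mul(2, Pow(s, 2)), -90) = Add(-90, Mul(2, Pow(s, 2))))
M = 544 (M = Add(32, Mul(4, 128)) = Add(32, 512) = 544)
Function('v')(f) = 0
Pow(Add(Add(Function('v')(M), Function('V')(-23)), -43290), Rational(1, 2)) = Pow(Add(Add(0, Add(-90, Mul(2, Pow(-23, 2)))), -43290), Rational(1, 2)) = Pow(Add(Add(0, Add(-90, Mul(2, 529))), -43290), Rational(1, 2)) = Pow(Add(Add(0, Add(-90, 1058)), -43290), Rational(1, 2)) = Pow(Add(Add(0, 968), -43290), Rational(1, 2)) = Pow(Add(968, -43290), Rational(1, 2)) = Pow(-42322, Rational(1, 2)) = Mul(I, Pow(42322, Rational(1, 2)))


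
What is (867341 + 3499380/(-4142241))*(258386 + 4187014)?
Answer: 1774570068726240600/460249 ≈ 3.8557e+12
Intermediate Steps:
(867341 + 3499380/(-4142241))*(258386 + 4187014) = (867341 + 3499380*(-1/4142241))*4445400 = (867341 - 388820/460249)*4445400 = (399192439089/460249)*4445400 = 1774570068726240600/460249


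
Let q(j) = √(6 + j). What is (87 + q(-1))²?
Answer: (87 + √5)² ≈ 7963.1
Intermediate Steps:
(87 + q(-1))² = (87 + √(6 - 1))² = (87 + √5)²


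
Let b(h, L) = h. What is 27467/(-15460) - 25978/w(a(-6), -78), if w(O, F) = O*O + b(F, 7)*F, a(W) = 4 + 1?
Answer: -569415783/94445140 ≈ -6.0291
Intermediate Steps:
a(W) = 5
w(O, F) = F² + O² (w(O, F) = O*O + F*F = O² + F² = F² + O²)
27467/(-15460) - 25978/w(a(-6), -78) = 27467/(-15460) - 25978/((-78)² + 5²) = 27467*(-1/15460) - 25978/(6084 + 25) = -27467/15460 - 25978/6109 = -569415783/94445140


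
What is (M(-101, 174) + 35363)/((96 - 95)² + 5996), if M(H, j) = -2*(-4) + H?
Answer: 35270/5997 ≈ 5.8813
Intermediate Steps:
M(H, j) = 8 + H
(M(-101, 174) + 35363)/((96 - 95)² + 5996) = ((8 - 101) + 35363)/((96 - 95)² + 5996) = (-93 + 35363)/(1² + 5996) = 35270/(1 + 5996) = 35270/5997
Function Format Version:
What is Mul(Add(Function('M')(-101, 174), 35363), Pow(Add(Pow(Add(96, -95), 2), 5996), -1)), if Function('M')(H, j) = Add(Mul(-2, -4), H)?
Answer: Rational(35270, 5997) ≈ 5.8813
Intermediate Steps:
Function('M')(H, j) = Add(8, H)
Mul(Add(Function('M')(-101, 174), 35363), Pow(Add(Pow(Add(96, -95), 2), 5996), -1)) = Mul(Add(Add(8, -101), 35363), Pow(Add(Pow(Add(96, -95), 2), 5996), -1)) = Mul(Add(-93, 35363), Pow(Add(Pow(1, 2), 5996), -1)) = Mul(35270, Pow(Add(1, 5996), -1)) = Mul(35270, Pow(5997, -1)) = Mul(35270, Rational(1, 5997)) = Rational(35270, 5997)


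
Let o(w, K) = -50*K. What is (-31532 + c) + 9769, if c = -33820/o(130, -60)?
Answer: -3266141/150 ≈ -21774.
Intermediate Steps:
c = -1691/150 (c = -33820/((-50*(-60))) = -33820/3000 = -33820*1/3000 = -1691/150 ≈ -11.273)
(-31532 + c) + 9769 = (-31532 - 1691/150) + 9769 = -4731491/150 + 9769 = -3266141/150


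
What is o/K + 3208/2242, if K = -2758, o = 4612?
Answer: -373110/1545859 ≈ -0.24136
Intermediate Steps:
o/K + 3208/2242 = 4612/(-2758) + 3208/2242 = 4612*(-1/2758) + 3208*(1/2242) = -2306/1379 + 1604/1121 = -373110/1545859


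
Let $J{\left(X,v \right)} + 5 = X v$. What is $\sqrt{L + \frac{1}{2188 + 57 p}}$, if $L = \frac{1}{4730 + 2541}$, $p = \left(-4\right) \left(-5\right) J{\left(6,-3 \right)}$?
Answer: $\frac{\sqrt{183047584962}}{43684168} \approx 0.009794$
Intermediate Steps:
$J{\left(X,v \right)} = -5 + X v$
$p = -460$ ($p = \left(-4\right) \left(-5\right) \left(-5 + 6 \left(-3\right)\right) = 20 \left(-5 - 18\right) = 20 \left(-23\right) = -460$)
$L = \frac{1}{7271} \approx 0.00013753$
$\sqrt{L + \frac{1}{2188 + 57 p}} = \sqrt{\frac{1}{7271} + \frac{1}{2188 + 57 \left(-460\right)}} = \sqrt{\frac{1}{7271} + \frac{1}{2188 - 26220}} = \sqrt{\frac{1}{7271} + \frac{1}{-24032}} = \sqrt{\frac{1}{7271} - \frac{1}{24032}} = \sqrt{\frac{16761}{174736672}} = \frac{\sqrt{183047584962}}{43684168}$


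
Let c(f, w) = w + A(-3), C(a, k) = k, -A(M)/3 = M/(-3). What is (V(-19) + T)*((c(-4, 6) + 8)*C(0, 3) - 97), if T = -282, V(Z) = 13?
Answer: 17216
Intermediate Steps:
A(M) = M (A(M) = -3*M/(-3) = -3*M*(-1)/3 = -(-1)*M = M)
c(f, w) = -3 + w (c(f, w) = w - 3 = -3 + w)
(V(-19) + T)*((c(-4, 6) + 8)*C(0, 3) - 97) = (13 - 282)*(((-3 + 6) + 8)*3 - 97) = -269*((3 + 8)*3 - 97) = -269*(11*3 - 97) = -269*(33 - 97) = -269*(-64) = 17216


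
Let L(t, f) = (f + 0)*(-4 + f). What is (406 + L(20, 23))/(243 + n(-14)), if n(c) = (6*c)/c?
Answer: 281/83 ≈ 3.3855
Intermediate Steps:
n(c) = 6
L(t, f) = f*(-4 + f)
(406 + L(20, 23))/(243 + n(-14)) = (406 + 23*(-4 + 23))/(243 + 6) = (406 + 23*19)/249 = (406 + 437)*(1/249) = 843*(1/249) = 281/83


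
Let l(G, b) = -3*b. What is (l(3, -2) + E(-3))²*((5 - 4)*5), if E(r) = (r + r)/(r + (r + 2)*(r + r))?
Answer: 80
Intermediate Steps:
E(r) = 2*r/(r + 2*r*(2 + r)) (E(r) = (2*r)/(r + (2 + r)*(2*r)) = (2*r)/(r + 2*r*(2 + r)) = 2*r/(r + 2*r*(2 + r)))
(l(3, -2) + E(-3))²*((5 - 4)*5) = (-3*(-2) + 2/(5 + 2*(-3)))²*((5 - 4)*5) = (6 + 2/(5 - 6))²*(1*5) = (6 + 2/(-1))²*5 = (6 + 2*(-1))²*5 = (6 - 2)²*5 = 4²*5 = 16*5 = 80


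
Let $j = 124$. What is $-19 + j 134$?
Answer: $16597$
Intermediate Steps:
$-19 + j 134 = -19 + 124 \cdot 134 = -19 + 16616 = 16597$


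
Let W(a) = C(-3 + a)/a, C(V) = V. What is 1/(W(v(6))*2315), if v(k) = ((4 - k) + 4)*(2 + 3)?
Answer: 2/3241 ≈ 0.00061709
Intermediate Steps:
v(k) = 40 - 5*k (v(k) = (8 - k)*5 = 40 - 5*k)
W(a) = (-3 + a)/a
1/(W(v(6))*2315) = 1/(((-3 + (40 - 5*6))/(40 - 5*6))*2315) = 1/(((-3 + (40 - 30))/(40 - 30))*2315) = 1/(((-3 + 10)/10)*2315) = 1/(((⅒)*7)*2315) = 1/((7/10)*2315) = 1/(3241/2) = 2/3241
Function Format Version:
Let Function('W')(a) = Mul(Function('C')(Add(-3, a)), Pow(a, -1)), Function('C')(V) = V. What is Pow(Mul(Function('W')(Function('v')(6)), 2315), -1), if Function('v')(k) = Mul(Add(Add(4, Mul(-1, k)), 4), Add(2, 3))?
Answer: Rational(2, 3241) ≈ 0.00061709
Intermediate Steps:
Function('v')(k) = Add(40, Mul(-5, k)) (Function('v')(k) = Mul(Add(8, Mul(-1, k)), 5) = Add(40, Mul(-5, k)))
Function('W')(a) = Mul(Pow(a, -1), Add(-3, a)) (Function('W')(a) = Mul(Add(-3, a), Pow(a, -1)) = Mul(Pow(a, -1), Add(-3, a)))
Pow(Mul(Function('W')(Function('v')(6)), 2315), -1) = Pow(Mul(Mul(Pow(Add(40, Mul(-5, 6)), -1), Add(-3, Add(40, Mul(-5, 6)))), 2315), -1) = Pow(Mul(Mul(Pow(Add(40, -30), -1), Add(-3, Add(40, -30))), 2315), -1) = Pow(Mul(Mul(Pow(10, -1), Add(-3, 10)), 2315), -1) = Pow(Mul(Mul(Rational(1, 10), 7), 2315), -1) = Pow(Mul(Rational(7, 10), 2315), -1) = Pow(Rational(3241, 2), -1) = Rational(2, 3241)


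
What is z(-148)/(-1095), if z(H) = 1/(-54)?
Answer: 1/59130 ≈ 1.6912e-5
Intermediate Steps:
z(H) = -1/54
z(-148)/(-1095) = -1/54/(-1095) = -1/54*(-1/1095) = 1/59130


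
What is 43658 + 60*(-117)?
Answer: 36638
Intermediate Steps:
43658 + 60*(-117) = 43658 - 7020 = 36638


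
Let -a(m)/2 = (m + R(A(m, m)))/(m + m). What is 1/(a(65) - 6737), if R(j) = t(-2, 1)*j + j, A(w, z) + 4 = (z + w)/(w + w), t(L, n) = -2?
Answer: -65/437973 ≈ -0.00014841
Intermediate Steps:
A(w, z) = -4 + (w + z)/(2*w) (A(w, z) = -4 + (z + w)/(w + w) = -4 + (w + z)/((2*w)) = -4 + (w + z)*(1/(2*w)) = -4 + (w + z)/(2*w))
R(j) = -j (R(j) = -2*j + j = -j)
a(m) = -(3 + m)/m (a(m) = -2*(m - (m - 7*m)/(2*m))/(m + m) = -2*(m - (-6*m)/(2*m))/(2*m) = -2*(m - 1*(-3))*1/(2*m) = -2*(m + 3)*1/(2*m) = -2*(3 + m)*1/(2*m) = -(3 + m)/m)
1/(a(65) - 6737) = 1/((-3 - 1*65)/65 - 6737) = 1/((-3 - 65)/65 - 6737) = 1/((1/65)*(-68) - 6737) = 1/(-68/65 - 6737) = 1/(-437973/65) = -65/437973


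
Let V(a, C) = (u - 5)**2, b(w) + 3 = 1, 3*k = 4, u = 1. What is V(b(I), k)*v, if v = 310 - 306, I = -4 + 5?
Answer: 64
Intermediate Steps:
k = 4/3 (k = (1/3)*4 = 4/3 ≈ 1.3333)
I = 1
b(w) = -2 (b(w) = -3 + 1 = -2)
V(a, C) = 16 (V(a, C) = (1 - 5)**2 = (-4)**2 = 16)
v = 4
V(b(I), k)*v = 16*4 = 64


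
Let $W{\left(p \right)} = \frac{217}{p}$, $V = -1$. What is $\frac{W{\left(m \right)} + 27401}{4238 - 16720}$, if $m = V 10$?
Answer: $- \frac{273793}{124820} \approx -2.1935$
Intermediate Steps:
$m = -10$ ($m = \left(-1\right) 10 = -10$)
$\frac{W{\left(m \right)} + 27401}{4238 - 16720} = \frac{\frac{217}{-10} + 27401}{4238 - 16720} = \frac{217 \left(- \frac{1}{10}\right) + 27401}{-12482} = \left(- \frac{217}{10} + 27401\right) \left(- \frac{1}{12482}\right) = \frac{273793}{10} \left(- \frac{1}{12482}\right) = - \frac{273793}{124820}$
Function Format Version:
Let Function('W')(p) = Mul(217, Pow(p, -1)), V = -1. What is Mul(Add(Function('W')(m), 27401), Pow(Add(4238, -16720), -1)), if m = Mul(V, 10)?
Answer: Rational(-273793, 124820) ≈ -2.1935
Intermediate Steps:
m = -10 (m = Mul(-1, 10) = -10)
Mul(Add(Function('W')(m), 27401), Pow(Add(4238, -16720), -1)) = Mul(Add(Mul(217, Pow(-10, -1)), 27401), Pow(Add(4238, -16720), -1)) = Mul(Add(Mul(217, Rational(-1, 10)), 27401), Pow(-12482, -1)) = Mul(Add(Rational(-217, 10), 27401), Rational(-1, 12482)) = Mul(Rational(273793, 10), Rational(-1, 12482)) = Rational(-273793, 124820)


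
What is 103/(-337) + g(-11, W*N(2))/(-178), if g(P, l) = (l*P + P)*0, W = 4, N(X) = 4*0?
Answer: -103/337 ≈ -0.30564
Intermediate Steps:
N(X) = 0
g(P, l) = 0 (g(P, l) = (P*l + P)*0 = (P + P*l)*0 = 0)
103/(-337) + g(-11, W*N(2))/(-178) = 103/(-337) + 0/(-178) = 103*(-1/337) + 0*(-1/178) = -103/337 + 0 = -103/337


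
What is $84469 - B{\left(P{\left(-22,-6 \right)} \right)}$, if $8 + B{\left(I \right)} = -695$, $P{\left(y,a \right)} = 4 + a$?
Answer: $85172$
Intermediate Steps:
$B{\left(I \right)} = -703$ ($B{\left(I \right)} = -8 - 695 = -703$)
$84469 - B{\left(P{\left(-22,-6 \right)} \right)} = 84469 - -703 = 84469 + 703 = 85172$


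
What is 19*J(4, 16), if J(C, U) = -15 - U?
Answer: -589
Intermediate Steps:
19*J(4, 16) = 19*(-15 - 1*16) = 19*(-15 - 16) = 19*(-31) = -589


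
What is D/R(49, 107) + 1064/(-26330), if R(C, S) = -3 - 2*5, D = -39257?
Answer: 516811489/171145 ≈ 3019.7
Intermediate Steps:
R(C, S) = -13 (R(C, S) = -3 - 10 = -13)
D/R(49, 107) + 1064/(-26330) = -39257/(-13) + 1064/(-26330) = -39257*(-1/13) + 1064*(-1/26330) = 39257/13 - 532/13165 = 516811489/171145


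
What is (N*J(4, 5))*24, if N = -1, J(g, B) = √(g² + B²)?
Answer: -24*√41 ≈ -153.68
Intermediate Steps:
J(g, B) = √(B² + g²)
(N*J(4, 5))*24 = -√(5² + 4²)*24 = -√(25 + 16)*24 = -√41*24 = -24*√41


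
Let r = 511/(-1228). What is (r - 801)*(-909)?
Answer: 894582351/1228 ≈ 7.2849e+5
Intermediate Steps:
r = -511/1228 (r = 511*(-1/1228) = -511/1228 ≈ -0.41612)
(r - 801)*(-909) = (-511/1228 - 801)*(-909) = -984139/1228*(-909) = 894582351/1228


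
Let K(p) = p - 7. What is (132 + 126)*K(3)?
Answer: -1032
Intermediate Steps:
K(p) = -7 + p
(132 + 126)*K(3) = (132 + 126)*(-7 + 3) = 258*(-4) = -1032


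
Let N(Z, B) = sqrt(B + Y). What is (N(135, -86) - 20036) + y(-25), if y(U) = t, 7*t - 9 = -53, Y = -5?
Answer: -140296/7 + I*sqrt(91) ≈ -20042.0 + 9.5394*I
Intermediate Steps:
t = -44/7 (t = 9/7 + (1/7)*(-53) = 9/7 - 53/7 = -44/7 ≈ -6.2857)
y(U) = -44/7
N(Z, B) = sqrt(-5 + B) (N(Z, B) = sqrt(B - 5) = sqrt(-5 + B))
(N(135, -86) - 20036) + y(-25) = (sqrt(-5 - 86) - 20036) - 44/7 = (sqrt(-91) - 20036) - 44/7 = (I*sqrt(91) - 20036) - 44/7 = (-20036 + I*sqrt(91)) - 44/7 = -140296/7 + I*sqrt(91)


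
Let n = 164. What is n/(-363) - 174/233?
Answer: -101374/84579 ≈ -1.1986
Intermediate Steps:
n/(-363) - 174/233 = 164/(-363) - 174/233 = 164*(-1/363) - 174*1/233 = -164/363 - 174/233 = -101374/84579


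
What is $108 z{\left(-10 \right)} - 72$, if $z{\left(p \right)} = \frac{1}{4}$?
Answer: $-45$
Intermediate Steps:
$z{\left(p \right)} = \frac{1}{4}$
$108 z{\left(-10 \right)} - 72 = 108 \cdot \frac{1}{4} - 72 = 27 - 72 = -45$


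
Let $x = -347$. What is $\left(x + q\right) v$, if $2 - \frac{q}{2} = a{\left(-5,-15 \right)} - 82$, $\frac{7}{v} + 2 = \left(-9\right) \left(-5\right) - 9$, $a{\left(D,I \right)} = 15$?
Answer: $- \frac{1463}{34} \approx -43.029$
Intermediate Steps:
$v = \frac{7}{34}$ ($v = \frac{7}{-2 - -36} = \frac{7}{-2 + \left(45 - 9\right)} = \frac{7}{-2 + 36} = \frac{7}{34} \approx 0.20588$)
$q = 138$ ($q = 4 - 2 \left(15 - 82\right) = 4 - -134 = 4 + 134 = 138$)
$\left(x + q\right) v = \left(-347 + 138\right) \frac{7}{34} = \left(-209\right) \frac{7}{34} = - \frac{1463}{34}$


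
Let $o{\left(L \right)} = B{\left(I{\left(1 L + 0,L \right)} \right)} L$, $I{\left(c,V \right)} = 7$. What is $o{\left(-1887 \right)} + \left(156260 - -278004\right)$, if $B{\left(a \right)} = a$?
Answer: $421055$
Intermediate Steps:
$o{\left(L \right)} = 7 L$
$o{\left(-1887 \right)} + \left(156260 - -278004\right) = 7 \left(-1887\right) + \left(156260 - -278004\right) = -13209 + \left(156260 + 278004\right) = -13209 + 434264 = 421055$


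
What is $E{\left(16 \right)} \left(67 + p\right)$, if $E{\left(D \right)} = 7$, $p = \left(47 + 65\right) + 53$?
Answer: $1624$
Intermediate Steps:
$p = 165$ ($p = 112 + 53 = 165$)
$E{\left(16 \right)} \left(67 + p\right) = 7 \left(67 + 165\right) = 7 \cdot 232 = 1624$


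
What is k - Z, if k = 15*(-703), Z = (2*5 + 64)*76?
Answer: -16169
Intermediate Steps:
Z = 5624 (Z = (10 + 64)*76 = 74*76 = 5624)
k = -10545
k - Z = -10545 - 1*5624 = -10545 - 5624 = -16169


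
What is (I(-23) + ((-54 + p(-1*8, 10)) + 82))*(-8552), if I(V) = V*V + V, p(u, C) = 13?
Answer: -4677944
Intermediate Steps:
I(V) = V + V² (I(V) = V² + V = V + V²)
(I(-23) + ((-54 + p(-1*8, 10)) + 82))*(-8552) = (-23*(1 - 23) + ((-54 + 13) + 82))*(-8552) = (-23*(-22) + (-41 + 82))*(-8552) = (506 + 41)*(-8552) = 547*(-8552) = -4677944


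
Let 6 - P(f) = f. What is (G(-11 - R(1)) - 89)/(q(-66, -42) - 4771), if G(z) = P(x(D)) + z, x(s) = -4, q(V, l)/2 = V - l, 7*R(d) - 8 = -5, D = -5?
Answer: 633/33733 ≈ 0.018765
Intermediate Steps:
R(d) = 3/7 (R(d) = 8/7 + (⅐)*(-5) = 8/7 - 5/7 = 3/7)
q(V, l) = -2*l + 2*V (q(V, l) = 2*(V - l) = -2*l + 2*V)
P(f) = 6 - f
G(z) = 10 + z (G(z) = (6 - 1*(-4)) + z = (6 + 4) + z = 10 + z)
(G(-11 - R(1)) - 89)/(q(-66, -42) - 4771) = ((10 + (-11 - 1*3/7)) - 89)/((-2*(-42) + 2*(-66)) - 4771) = ((10 + (-11 - 3/7)) - 89)/((84 - 132) - 4771) = ((10 - 80/7) - 89)/(-48 - 4771) = (-10/7 - 89)/(-4819) = -633/7*(-1/4819) = 633/33733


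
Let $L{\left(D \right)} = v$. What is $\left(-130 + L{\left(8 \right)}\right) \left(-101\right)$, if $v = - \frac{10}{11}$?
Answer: $\frac{145440}{11} \approx 13222.0$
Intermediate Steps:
$v = - \frac{10}{11}$ ($v = \left(-10\right) \frac{1}{11} = - \frac{10}{11} \approx -0.90909$)
$L{\left(D \right)} = - \frac{10}{11}$
$\left(-130 + L{\left(8 \right)}\right) \left(-101\right) = \left(-130 - \frac{10}{11}\right) \left(-101\right) = \left(- \frac{1440}{11}\right) \left(-101\right) = \frac{145440}{11}$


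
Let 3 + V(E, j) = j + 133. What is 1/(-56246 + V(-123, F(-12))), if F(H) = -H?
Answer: -1/56104 ≈ -1.7824e-5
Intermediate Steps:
V(E, j) = 130 + j (V(E, j) = -3 + (j + 133) = -3 + (133 + j) = 130 + j)
1/(-56246 + V(-123, F(-12))) = 1/(-56246 + (130 - 1*(-12))) = 1/(-56246 + (130 + 12)) = 1/(-56246 + 142) = 1/(-56104) = -1/56104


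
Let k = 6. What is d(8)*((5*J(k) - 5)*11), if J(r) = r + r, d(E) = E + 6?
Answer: 8470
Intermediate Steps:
d(E) = 6 + E
J(r) = 2*r
d(8)*((5*J(k) - 5)*11) = (6 + 8)*((5*(2*6) - 5)*11) = 14*((5*12 - 5)*11) = 14*((60 - 5)*11) = 14*(55*11) = 14*605 = 8470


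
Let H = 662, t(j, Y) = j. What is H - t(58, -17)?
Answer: 604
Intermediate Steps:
H - t(58, -17) = 662 - 1*58 = 662 - 58 = 604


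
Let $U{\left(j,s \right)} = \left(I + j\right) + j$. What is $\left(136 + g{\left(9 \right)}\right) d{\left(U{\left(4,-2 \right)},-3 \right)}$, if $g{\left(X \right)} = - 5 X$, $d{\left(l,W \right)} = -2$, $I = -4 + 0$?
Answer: $-182$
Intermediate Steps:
$I = -4$
$U{\left(j,s \right)} = -4 + 2 j$ ($U{\left(j,s \right)} = \left(-4 + j\right) + j = -4 + 2 j$)
$\left(136 + g{\left(9 \right)}\right) d{\left(U{\left(4,-2 \right)},-3 \right)} = \left(136 - 45\right) \left(-2\right) = 91 \left(-2\right) = -182$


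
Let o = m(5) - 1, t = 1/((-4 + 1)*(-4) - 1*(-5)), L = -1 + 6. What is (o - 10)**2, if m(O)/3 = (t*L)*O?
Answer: 12544/289 ≈ 43.405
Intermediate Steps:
L = 5
t = 1/17 (t = 1/(-3*(-4) + 5) = 1/(12 + 5) = 1/17 ≈ 0.058824)
m(O) = 15*O/17 (m(O) = 3*(((1/17)*5)*O) = 3*(5*O/17) = 15*O/17)
o = 58/17 (o = (15/17)*5 - 1 = 75/17 - 1 = 58/17 ≈ 3.4118)
(o - 10)**2 = (58/17 - 10)**2 = (-112/17)**2 = 12544/289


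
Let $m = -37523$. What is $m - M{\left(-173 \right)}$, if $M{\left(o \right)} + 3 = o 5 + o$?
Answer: $-36482$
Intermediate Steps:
$M{\left(o \right)} = -3 + 6 o$ ($M{\left(o \right)} = -3 + \left(o 5 + o\right) = -3 + \left(5 o + o\right) = -3 + 6 o$)
$m - M{\left(-173 \right)} = -37523 - \left(-3 + 6 \left(-173\right)\right) = -37523 - \left(-3 - 1038\right) = -37523 - -1041 = -37523 + 1041 = -36482$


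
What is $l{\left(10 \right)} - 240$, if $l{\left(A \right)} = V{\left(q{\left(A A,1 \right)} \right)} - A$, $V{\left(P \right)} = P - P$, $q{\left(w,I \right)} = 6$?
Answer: $-250$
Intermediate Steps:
$V{\left(P \right)} = 0$
$l{\left(A \right)} = - A$ ($l{\left(A \right)} = 0 - A = - A$)
$l{\left(10 \right)} - 240 = \left(-1\right) 10 - 240 = -10 - 240 = -250$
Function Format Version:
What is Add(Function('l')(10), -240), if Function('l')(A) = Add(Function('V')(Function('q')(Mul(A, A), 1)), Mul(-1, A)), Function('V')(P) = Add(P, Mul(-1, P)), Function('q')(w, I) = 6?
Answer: -250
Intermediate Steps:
Function('V')(P) = 0
Function('l')(A) = Mul(-1, A) (Function('l')(A) = Add(0, Mul(-1, A)) = Mul(-1, A))
Add(Function('l')(10), -240) = Add(Mul(-1, 10), -240) = Add(-10, -240) = -250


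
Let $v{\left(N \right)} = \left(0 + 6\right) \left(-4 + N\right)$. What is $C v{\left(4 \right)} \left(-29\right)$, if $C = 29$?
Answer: $0$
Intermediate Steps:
$v{\left(N \right)} = -24 + 6 N$ ($v{\left(N \right)} = 6 \left(-4 + N\right) = -24 + 6 N$)
$C v{\left(4 \right)} \left(-29\right) = 29 \left(-24 + 6 \cdot 4\right) \left(-29\right) = 29 \left(-24 + 24\right) \left(-29\right) = 29 \cdot 0 \left(-29\right) = 0 \left(-29\right) = 0$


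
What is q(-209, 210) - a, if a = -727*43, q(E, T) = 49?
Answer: 31310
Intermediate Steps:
a = -31261
q(-209, 210) - a = 49 - 1*(-31261) = 49 + 31261 = 31310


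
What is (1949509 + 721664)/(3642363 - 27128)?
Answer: 2671173/3615235 ≈ 0.73887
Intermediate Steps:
(1949509 + 721664)/(3642363 - 27128) = 2671173/3615235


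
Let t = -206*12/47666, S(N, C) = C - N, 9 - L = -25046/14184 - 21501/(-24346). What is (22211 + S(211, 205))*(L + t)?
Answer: 449142544114284325/2057524721028 ≈ 2.1829e+5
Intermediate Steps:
L = 853178177/86330916 (L = 9 - (-25046/14184 - 21501/(-24346)) = 9 - (-25046*1/14184 - 21501*(-1/24346)) = 9 - (-12523/7092 + 21501/24346) = 9 - 1*(-76199933/86330916) = 9 + 76199933/86330916 = 853178177/86330916 ≈ 9.8826)
t = -1236/23833 (t = -2472*1/47666 = -1236/23833 ≈ -0.051861)
(22211 + S(211, 205))*(L + t) = (22211 + (205 - 1*211))*(853178177/86330916 - 1236/23833) = (22211 + (205 - 211))*(20227090480265/2057524721028) = (22211 - 6)*(20227090480265/2057524721028) = 22205*(20227090480265/2057524721028) = 449142544114284325/2057524721028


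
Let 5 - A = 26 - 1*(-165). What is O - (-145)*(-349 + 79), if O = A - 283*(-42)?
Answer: -27450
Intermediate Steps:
A = -186 (A = 5 - (26 - 1*(-165)) = 5 - (26 + 165) = 5 - 1*191 = 5 - 191 = -186)
O = 11700 (O = -186 - 283*(-42) = -186 + 11886 = 11700)
O - (-145)*(-349 + 79) = 11700 - (-145)*(-349 + 79) = 11700 - (-145)*(-270) = 11700 - 1*39150 = 11700 - 39150 = -27450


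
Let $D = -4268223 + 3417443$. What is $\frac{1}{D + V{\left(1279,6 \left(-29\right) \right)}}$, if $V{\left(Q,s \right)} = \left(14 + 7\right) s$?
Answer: $- \frac{1}{854434} \approx -1.1704 \cdot 10^{-6}$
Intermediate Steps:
$V{\left(Q,s \right)} = 21 s$
$D = -850780$
$\frac{1}{D + V{\left(1279,6 \left(-29\right) \right)}} = \frac{1}{-850780 + 21 \cdot 6 \left(-29\right)} = \frac{1}{-850780 + 21 \left(-174\right)} = \frac{1}{-850780 - 3654} = \frac{1}{-854434} = - \frac{1}{854434}$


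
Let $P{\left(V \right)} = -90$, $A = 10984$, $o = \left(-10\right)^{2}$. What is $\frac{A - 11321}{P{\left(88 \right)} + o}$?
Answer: $- \frac{337}{10} \approx -33.7$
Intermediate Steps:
$o = 100$
$\frac{A - 11321}{P{\left(88 \right)} + o} = \frac{10984 - 11321}{-90 + 100} = - \frac{337}{10}$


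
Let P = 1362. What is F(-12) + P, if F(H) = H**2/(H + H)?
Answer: 1356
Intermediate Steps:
F(H) = H/2 (F(H) = H**2/((2*H)) = (1/(2*H))*H**2 = H/2)
F(-12) + P = (1/2)*(-12) + 1362 = -6 + 1362 = 1356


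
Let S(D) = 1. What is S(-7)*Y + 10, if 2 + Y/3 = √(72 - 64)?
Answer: 4 + 6*√2 ≈ 12.485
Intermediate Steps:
Y = -6 + 6*√2 (Y = -6 + 3*√(72 - 64) = -6 + 3*√8 = -6 + 3*(2*√2) = -6 + 6*√2 ≈ 2.4853)
S(-7)*Y + 10 = 1*(-6 + 6*√2) + 10 = (-6 + 6*√2) + 10 = 4 + 6*√2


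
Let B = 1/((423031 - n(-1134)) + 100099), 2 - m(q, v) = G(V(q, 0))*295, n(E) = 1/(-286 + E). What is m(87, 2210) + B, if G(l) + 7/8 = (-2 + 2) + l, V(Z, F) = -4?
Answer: 8558312659481/5942756808 ≈ 1440.1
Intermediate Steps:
G(l) = -7/8 + l (G(l) = -7/8 + ((-2 + 2) + l) = -7/8 + (0 + l) = -7/8 + l)
m(q, v) = 11521/8 (m(q, v) = 2 - (-7/8 - 4)*295 = 2 - (-39)*295/8 = 2 - 1*(-11505/8) = 2 + 11505/8 = 11521/8)
B = 1420/742844601 (B = 1/((423031 - 1/(-286 - 1134)) + 100099) = 1/((423031 - 1/(-1420)) + 100099) = 1/((423031 - 1*(-1/1420)) + 100099) = 1/((423031 + 1/1420) + 100099) = 1/(600704021/1420 + 100099) = 1/(742844601/1420) = 1420/742844601 ≈ 1.9116e-6)
m(87, 2210) + B = 11521/8 + 1420/742844601 = 8558312659481/5942756808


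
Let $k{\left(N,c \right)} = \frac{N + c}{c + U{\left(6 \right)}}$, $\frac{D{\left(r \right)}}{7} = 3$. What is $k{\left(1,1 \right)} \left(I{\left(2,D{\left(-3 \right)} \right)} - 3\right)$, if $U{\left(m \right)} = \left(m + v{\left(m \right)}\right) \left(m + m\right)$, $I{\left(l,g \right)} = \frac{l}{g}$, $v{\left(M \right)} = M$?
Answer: $- \frac{122}{3045} \approx -0.040066$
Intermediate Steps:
$D{\left(r \right)} = 21$ ($D{\left(r \right)} = 7 \cdot 3 = 21$)
$U{\left(m \right)} = 4 m^{2}$ ($U{\left(m \right)} = \left(m + m\right) \left(m + m\right) = 2 m 2 m = 4 m^{2}$)
$k{\left(N,c \right)} = \frac{N + c}{144 + c}$ ($k{\left(N,c \right)} = \frac{N + c}{c + 4 \cdot 6^{2}} = \frac{N + c}{c + 4 \cdot 36} = \frac{N + c}{c + 144} = \frac{N + c}{144 + c}$)
$k{\left(1,1 \right)} \left(I{\left(2,D{\left(-3 \right)} \right)} - 3\right) = \frac{1 + 1}{144 + 1} \left(\frac{2}{21} - 3\right) = \frac{1}{145} \cdot 2 \left(2 \cdot \frac{1}{21} - 3\right) = \frac{1}{145} \cdot 2 \left(\frac{2}{21} - 3\right) = \frac{2}{145} \left(- \frac{61}{21}\right) = - \frac{122}{3045}$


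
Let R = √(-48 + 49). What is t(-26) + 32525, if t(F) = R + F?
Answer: 32500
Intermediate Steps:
R = 1 (R = √1 = 1)
t(F) = 1 + F
t(-26) + 32525 = (1 - 26) + 32525 = -25 + 32525 = 32500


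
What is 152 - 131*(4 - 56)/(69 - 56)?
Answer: 676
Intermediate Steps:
152 - 131*(4 - 56)/(69 - 56) = 152 - (-6812)/13 = 152 - 131*(-4) = 152 + 524 = 676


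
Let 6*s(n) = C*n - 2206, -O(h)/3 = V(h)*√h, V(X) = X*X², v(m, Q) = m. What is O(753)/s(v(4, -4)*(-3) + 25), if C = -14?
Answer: 1280873331*√753/398 ≈ 8.8312e+7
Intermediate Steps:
V(X) = X³
O(h) = -3*h^(7/2) (O(h) = -3*h³*√h = -3*h^(7/2))
s(n) = -1103/3 - 7*n/3 (s(n) = (-14*n - 2206)/6 = (-2206 - 14*n)/6 = -1103/3 - 7*n/3)
O(753)/s(v(4, -4)*(-3) + 25) = (-1280873331*√753)/(-1103/3 - 7*(4*(-3) + 25)/3) = (-1280873331*√753)/(-1103/3 - 7*(-12 + 25)/3) = (-1280873331*√753)/(-1103/3 - 7/3*13) = (-1280873331*√753)/(-1103/3 - 91/3) = -1280873331*√753/(-398) = -1280873331*√753*(-1/398) = 1280873331*√753/398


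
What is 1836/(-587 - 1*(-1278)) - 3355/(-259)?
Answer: 2793829/178969 ≈ 15.611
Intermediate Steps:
1836/(-587 - 1*(-1278)) - 3355/(-259) = 1836/(-587 + 1278) - 3355*(-1/259) = 1836/691 + 3355/259 = 2793829/178969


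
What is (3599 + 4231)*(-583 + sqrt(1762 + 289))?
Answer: -4564890 + 7830*sqrt(2051) ≈ -4.2103e+6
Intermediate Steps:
(3599 + 4231)*(-583 + sqrt(1762 + 289)) = 7830*(-583 + sqrt(2051)) = -4564890 + 7830*sqrt(2051)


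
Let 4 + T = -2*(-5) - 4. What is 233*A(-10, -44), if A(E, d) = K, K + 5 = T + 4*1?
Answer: 233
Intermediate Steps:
T = 2 (T = -4 + (-2*(-5) - 4) = -4 + (10 - 4) = -4 + 6 = 2)
K = 1 (K = -5 + (2 + 4*1) = -5 + (2 + 4) = -5 + 6 = 1)
A(E, d) = 1
233*A(-10, -44) = 233*1 = 233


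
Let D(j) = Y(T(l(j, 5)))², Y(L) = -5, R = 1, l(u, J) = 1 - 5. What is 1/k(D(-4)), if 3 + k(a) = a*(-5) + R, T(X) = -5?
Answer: -1/127 ≈ -0.0078740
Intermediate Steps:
l(u, J) = -4
D(j) = 25 (D(j) = (-5)² = 25)
k(a) = -2 - 5*a (k(a) = -3 + (a*(-5) + 1) = -3 + (-5*a + 1) = -3 + (1 - 5*a) = -2 - 5*a)
1/k(D(-4)) = 1/(-2 - 5*25) = 1/(-2 - 125) = 1/(-127) = -1/127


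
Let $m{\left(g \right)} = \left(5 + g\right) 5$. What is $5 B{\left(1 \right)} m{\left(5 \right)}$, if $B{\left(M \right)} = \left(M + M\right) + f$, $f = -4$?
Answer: $-500$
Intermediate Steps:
$m{\left(g \right)} = 25 + 5 g$
$B{\left(M \right)} = -4 + 2 M$ ($B{\left(M \right)} = \left(M + M\right) - 4 = 2 M - 4 = -4 + 2 M$)
$5 B{\left(1 \right)} m{\left(5 \right)} = 5 \left(-4 + 2 \cdot 1\right) \left(25 + 5 \cdot 5\right) = 5 \left(-4 + 2\right) \left(25 + 25\right) = 5 \left(-2\right) 50 = \left(-10\right) 50 = -500$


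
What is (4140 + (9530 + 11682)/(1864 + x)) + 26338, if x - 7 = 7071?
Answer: 136277744/4471 ≈ 30480.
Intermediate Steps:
x = 7078 (x = 7 + 7071 = 7078)
(4140 + (9530 + 11682)/(1864 + x)) + 26338 = (4140 + (9530 + 11682)/(1864 + 7078)) + 26338 = (4140 + 21212/8942) + 26338 = (4140 + 21212*(1/8942)) + 26338 = (4140 + 10606/4471) + 26338 = 18520546/4471 + 26338 = 136277744/4471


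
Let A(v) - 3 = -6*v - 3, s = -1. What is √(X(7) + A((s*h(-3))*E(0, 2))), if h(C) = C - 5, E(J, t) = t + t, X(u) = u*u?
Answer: I*√143 ≈ 11.958*I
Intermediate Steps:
X(u) = u²
E(J, t) = 2*t
h(C) = -5 + C
A(v) = -6*v (A(v) = 3 + (-6*v - 3) = 3 + (-3 - 6*v) = -6*v)
√(X(7) + A((s*h(-3))*E(0, 2))) = √(7² - 6*(-(-5 - 3))*2*2) = √(49 - 6*(-1*(-8))*4) = √(49 - 48*4) = √(49 - 6*32) = √(49 - 192) = √(-143) = I*√143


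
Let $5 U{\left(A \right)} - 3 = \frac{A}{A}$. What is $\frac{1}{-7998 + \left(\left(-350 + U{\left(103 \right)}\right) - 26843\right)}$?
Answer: $- \frac{5}{175951} \approx -2.8417 \cdot 10^{-5}$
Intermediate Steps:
$U{\left(A \right)} = \frac{4}{5}$ ($U{\left(A \right)} = \frac{3}{5} + \frac{A \frac{1}{A}}{5} = \frac{3}{5} + \frac{1}{5} \cdot 1 = \frac{3}{5} + \frac{1}{5} = \frac{4}{5}$)
$\frac{1}{-7998 + \left(\left(-350 + U{\left(103 \right)}\right) - 26843\right)} = \frac{1}{-7998 + \left(\left(-350 + \frac{4}{5}\right) - 26843\right)} = \frac{1}{-7998 - \frac{135961}{5}} = \frac{1}{- \frac{175951}{5}} = - \frac{5}{175951}$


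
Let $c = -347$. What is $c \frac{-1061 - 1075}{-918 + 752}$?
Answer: $- \frac{370596}{83} \approx -4465.0$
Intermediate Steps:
$c \frac{-1061 - 1075}{-918 + 752} = - 347 \frac{-1061 - 1075}{-918 + 752} = - 347 \left(- \frac{2136}{-166}\right) = - 347 \left(\left(-2136\right) \left(- \frac{1}{166}\right)\right) = \left(-347\right) \frac{1068}{83} = - \frac{370596}{83}$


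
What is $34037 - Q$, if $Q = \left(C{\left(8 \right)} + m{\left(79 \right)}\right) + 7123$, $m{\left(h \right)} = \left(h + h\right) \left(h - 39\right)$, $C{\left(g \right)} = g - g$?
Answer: $20594$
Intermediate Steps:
$C{\left(g \right)} = 0$
$m{\left(h \right)} = 2 h \left(-39 + h\right)$
$Q = 13443$ ($Q = \left(0 + 2 \cdot 79 \left(-39 + 79\right)\right) + 7123 = \left(0 + 2 \cdot 79 \cdot 40\right) + 7123 = \left(0 + 6320\right) + 7123 = 6320 + 7123 = 13443$)
$34037 - Q = 34037 - 13443 = 20594$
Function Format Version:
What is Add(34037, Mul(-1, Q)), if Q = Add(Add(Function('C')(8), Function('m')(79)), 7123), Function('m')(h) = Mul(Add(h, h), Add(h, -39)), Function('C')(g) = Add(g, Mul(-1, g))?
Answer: 20594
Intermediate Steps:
Function('C')(g) = 0
Function('m')(h) = Mul(2, h, Add(-39, h)) (Function('m')(h) = Mul(Mul(2, h), Add(-39, h)) = Mul(2, h, Add(-39, h)))
Q = 13443 (Q = Add(Add(0, Mul(2, 79, Add(-39, 79))), 7123) = Add(Add(0, Mul(2, 79, 40)), 7123) = Add(Add(0, 6320), 7123) = Add(6320, 7123) = 13443)
Add(34037, Mul(-1, Q)) = Add(34037, Mul(-1, 13443)) = Add(34037, -13443) = 20594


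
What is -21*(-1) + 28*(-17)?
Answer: -455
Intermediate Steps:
-21*(-1) + 28*(-17) = 21 - 476 = -455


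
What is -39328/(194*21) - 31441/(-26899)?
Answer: -464896619/54793263 ≈ -8.4846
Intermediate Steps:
-39328/(194*21) - 31441/(-26899) = -39328/4074 - 31441*(-1/26899) = -39328*1/4074 + 31441/26899 = -19664/2037 + 31441/26899 = -464896619/54793263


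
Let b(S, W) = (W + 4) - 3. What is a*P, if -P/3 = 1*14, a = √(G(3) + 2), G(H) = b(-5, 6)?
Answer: -126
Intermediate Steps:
b(S, W) = 1 + W (b(S, W) = (4 + W) - 3 = 1 + W)
G(H) = 7 (G(H) = 1 + 6 = 7)
a = 3 (a = √(7 + 2) = √9 = 3)
P = -42 (P = -3*14 = -42)
a*P = 3*(-42) = -126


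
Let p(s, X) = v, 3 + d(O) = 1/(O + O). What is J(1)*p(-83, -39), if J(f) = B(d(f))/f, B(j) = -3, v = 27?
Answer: -81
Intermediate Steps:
d(O) = -3 + 1/(2*O) (d(O) = -3 + 1/(O + O) = -3 + 1/(2*O))
p(s, X) = 27
J(f) = -3/f
J(1)*p(-83, -39) = -3/1*27 = -3*1*27 = -3*27 = -81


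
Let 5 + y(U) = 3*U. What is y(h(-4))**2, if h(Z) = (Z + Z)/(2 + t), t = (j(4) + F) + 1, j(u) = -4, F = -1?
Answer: 49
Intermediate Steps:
t = -4 (t = (-4 - 1) + 1 = -5 + 1 = -4)
h(Z) = -Z (h(Z) = (Z + Z)/(2 - 4) = (2*Z)/(-2) = (2*Z)*(-1/2) = -Z)
y(U) = -5 + 3*U
y(h(-4))**2 = (-5 + 3*(-1*(-4)))**2 = (-5 + 3*4)**2 = (-5 + 12)**2 = 7**2 = 49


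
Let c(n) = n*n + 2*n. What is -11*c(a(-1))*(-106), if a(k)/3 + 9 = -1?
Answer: 979440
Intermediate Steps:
a(k) = -30 (a(k) = -27 + 3*(-1) = -27 - 3 = -30)
c(n) = n**2 + 2*n
-11*c(a(-1))*(-106) = -(-330)*(2 - 30)*(-106) = -(-330)*(-28)*(-106) = -11*840*(-106) = -9240*(-106) = 979440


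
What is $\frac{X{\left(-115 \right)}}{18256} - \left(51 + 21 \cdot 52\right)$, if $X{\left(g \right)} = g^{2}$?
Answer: $- \frac{20853383}{18256} \approx -1142.3$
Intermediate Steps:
$\frac{X{\left(-115 \right)}}{18256} - \left(51 + 21 \cdot 52\right) = \frac{\left(-115\right)^{2}}{18256} - \left(51 + 21 \cdot 52\right) = 13225 \cdot \frac{1}{18256} - \left(51 + 1092\right) = \frac{13225}{18256} - 1143 = - \frac{20853383}{18256}$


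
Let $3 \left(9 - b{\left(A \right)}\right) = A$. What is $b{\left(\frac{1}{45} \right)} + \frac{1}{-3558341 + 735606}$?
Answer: $\frac{685360031}{76213845} \approx 8.9926$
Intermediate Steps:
$b{\left(A \right)} = 9 - \frac{A}{3}$
$b{\left(\frac{1}{45} \right)} + \frac{1}{-3558341 + 735606} = \left(9 - \frac{1}{3 \cdot 45}\right) + \frac{1}{-3558341 + 735606} = \left(9 - \frac{1}{135}\right) + \frac{1}{-2822735} = \left(9 - \frac{1}{135}\right) - \frac{1}{2822735} = \frac{1214}{135} - \frac{1}{2822735} = \frac{685360031}{76213845}$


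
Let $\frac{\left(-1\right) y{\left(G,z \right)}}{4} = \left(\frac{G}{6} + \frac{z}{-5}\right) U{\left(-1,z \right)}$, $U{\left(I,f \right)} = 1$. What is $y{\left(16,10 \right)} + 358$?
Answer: $\frac{1066}{3} \approx 355.33$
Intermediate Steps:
$y{\left(G,z \right)} = - \frac{2 G}{3} + \frac{4 z}{5}$ ($y{\left(G,z \right)} = - 4 \left(\frac{G}{6} + \frac{z}{-5}\right) 1 = - 4 \left(G \frac{1}{6} + z \left(- \frac{1}{5}\right)\right) 1 = - 4 \left(\frac{G}{6} - \frac{z}{5}\right) 1 = - 4 \left(- \frac{z}{5} + \frac{G}{6}\right) 1 = - 4 \left(- \frac{z}{5} + \frac{G}{6}\right) = - \frac{2 G}{3} + \frac{4 z}{5}$)
$y{\left(16,10 \right)} + 358 = \left(\left(- \frac{2}{3}\right) 16 + \frac{4}{5} \cdot 10\right) + 358 = \left(- \frac{32}{3} + 8\right) + 358 = - \frac{8}{3} + 358 = \frac{1066}{3}$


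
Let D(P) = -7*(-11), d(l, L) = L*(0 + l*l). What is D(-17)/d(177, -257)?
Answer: -77/8051553 ≈ -9.5634e-6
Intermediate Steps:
d(l, L) = L*l² (d(l, L) = L*(0 + l²) = L*l²)
D(P) = 77
D(-17)/d(177, -257) = 77/((-257*177²)) = 77/((-257*31329)) = 77/(-8051553) = 77*(-1/8051553) = -77/8051553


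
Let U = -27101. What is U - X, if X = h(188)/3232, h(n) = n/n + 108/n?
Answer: -2058375189/75952 ≈ -27101.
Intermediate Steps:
h(n) = 1 + 108/n
X = 37/75952 (X = ((108 + 188)/188)/3232 = ((1/188)*296)*(1/3232) = (74/47)*(1/3232) = 37/75952 ≈ 0.00048715)
U - X = -27101 - 1*37/75952 = -27101 - 37/75952 = -2058375189/75952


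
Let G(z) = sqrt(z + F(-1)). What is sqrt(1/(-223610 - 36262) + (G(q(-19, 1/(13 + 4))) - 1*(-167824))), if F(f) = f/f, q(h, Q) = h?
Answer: sqrt(708358423995534 + 12662523072*I*sqrt(2))/64968 ≈ 409.66 + 0.0051782*I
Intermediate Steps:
F(f) = 1
G(z) = sqrt(1 + z) (G(z) = sqrt(z + 1) = sqrt(1 + z))
sqrt(1/(-223610 - 36262) + (G(q(-19, 1/(13 + 4))) - 1*(-167824))) = sqrt(1/(-223610 - 36262) + (sqrt(1 - 19) - 1*(-167824))) = sqrt(1/(-259872) + (sqrt(-18) + 167824)) = sqrt(-1/259872 + (3*I*sqrt(2) + 167824)) = sqrt(-1/259872 + (167824 + 3*I*sqrt(2))) = sqrt(43612758527/259872 + 3*I*sqrt(2))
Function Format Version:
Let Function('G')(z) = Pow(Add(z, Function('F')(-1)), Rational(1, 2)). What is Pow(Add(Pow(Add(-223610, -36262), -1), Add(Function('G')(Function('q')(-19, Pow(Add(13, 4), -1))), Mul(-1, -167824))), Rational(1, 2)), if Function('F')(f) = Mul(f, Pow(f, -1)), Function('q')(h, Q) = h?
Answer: Mul(Rational(1, 64968), Pow(Add(708358423995534, Mul(12662523072, I, Pow(2, Rational(1, 2)))), Rational(1, 2))) ≈ Add(409.66, Mul(0.0051782, I))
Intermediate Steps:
Function('F')(f) = 1
Function('G')(z) = Pow(Add(1, z), Rational(1, 2)) (Function('G')(z) = Pow(Add(z, 1), Rational(1, 2)) = Pow(Add(1, z), Rational(1, 2)))
Pow(Add(Pow(Add(-223610, -36262), -1), Add(Function('G')(Function('q')(-19, Pow(Add(13, 4), -1))), Mul(-1, -167824))), Rational(1, 2)) = Pow(Add(Pow(Add(-223610, -36262), -1), Add(Pow(Add(1, -19), Rational(1, 2)), Mul(-1, -167824))), Rational(1, 2)) = Pow(Add(Pow(-259872, -1), Add(Pow(-18, Rational(1, 2)), 167824)), Rational(1, 2)) = Pow(Add(Rational(-1, 259872), Add(Mul(3, I, Pow(2, Rational(1, 2))), 167824)), Rational(1, 2)) = Pow(Add(Rational(-1, 259872), Add(167824, Mul(3, I, Pow(2, Rational(1, 2))))), Rational(1, 2)) = Pow(Add(Rational(43612758527, 259872), Mul(3, I, Pow(2, Rational(1, 2)))), Rational(1, 2))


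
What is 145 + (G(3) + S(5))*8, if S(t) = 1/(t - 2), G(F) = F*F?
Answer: 659/3 ≈ 219.67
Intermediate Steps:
G(F) = F²
S(t) = 1/(-2 + t)
145 + (G(3) + S(5))*8 = 145 + (3² + 1/(-2 + 5))*8 = 145 + (9 + 1/3)*8 = 145 + (9 + ⅓)*8 = 145 + (28/3)*8 = 145 + 224/3 = 659/3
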